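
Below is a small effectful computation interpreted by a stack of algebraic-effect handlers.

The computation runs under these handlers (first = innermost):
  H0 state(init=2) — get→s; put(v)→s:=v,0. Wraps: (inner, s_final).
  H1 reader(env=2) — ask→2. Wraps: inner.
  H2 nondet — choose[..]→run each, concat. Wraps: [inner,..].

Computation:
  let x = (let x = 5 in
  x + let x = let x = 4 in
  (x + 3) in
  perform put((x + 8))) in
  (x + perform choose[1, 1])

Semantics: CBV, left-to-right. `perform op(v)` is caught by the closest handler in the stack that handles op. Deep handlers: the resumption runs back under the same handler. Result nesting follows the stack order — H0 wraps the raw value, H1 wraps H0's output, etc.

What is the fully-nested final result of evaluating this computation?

Answer: [(6, 15), (6, 15)]

Evaluation trace:
put(15) @ H0 ⇒ s:=15
choose[1, 1] @ H2
  branch[0] choose=1:
    H0 returns (6, 15)
    H1 returns (6, 15)
    H2 returns [(6, 15)]
  branch[1] choose=1:
    H0 returns (6, 15)
    H1 returns (6, 15)
    H2 returns [(6, 15)]
= [(6, 15), (6, 15)]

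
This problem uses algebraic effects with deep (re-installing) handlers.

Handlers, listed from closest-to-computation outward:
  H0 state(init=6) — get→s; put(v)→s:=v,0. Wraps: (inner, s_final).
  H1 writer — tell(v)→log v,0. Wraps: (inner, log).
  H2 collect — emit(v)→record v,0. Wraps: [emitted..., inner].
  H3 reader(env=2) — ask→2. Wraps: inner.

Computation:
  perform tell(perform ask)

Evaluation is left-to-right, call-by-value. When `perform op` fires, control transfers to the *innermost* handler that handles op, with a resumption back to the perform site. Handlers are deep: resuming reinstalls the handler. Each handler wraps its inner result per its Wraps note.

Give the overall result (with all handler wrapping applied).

Answer: [((0, 6), (2))]

Step-by-step:
ask @ H3 ⇒ 2
tell(2) @ H1 ⇒ log+=2
H0 returns (0, 6)
H1 returns ((0, 6), (2))
H2 returns [((0, 6), (2))]
H3 returns [((0, 6), (2))]
= [((0, 6), (2))]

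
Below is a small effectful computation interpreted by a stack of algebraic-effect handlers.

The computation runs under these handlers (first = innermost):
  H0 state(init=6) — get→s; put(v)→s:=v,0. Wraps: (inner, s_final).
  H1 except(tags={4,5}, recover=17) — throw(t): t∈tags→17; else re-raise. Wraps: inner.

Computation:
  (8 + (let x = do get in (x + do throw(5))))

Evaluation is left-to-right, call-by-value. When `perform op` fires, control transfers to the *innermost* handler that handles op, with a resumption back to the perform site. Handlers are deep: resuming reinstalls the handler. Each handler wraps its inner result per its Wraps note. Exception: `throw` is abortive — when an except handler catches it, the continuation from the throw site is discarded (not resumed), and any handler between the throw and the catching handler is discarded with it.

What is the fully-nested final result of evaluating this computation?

Evaluation trace:
get @ H0 ⇒ 6
throw(5) @ H1 caught ⇒ 17
= 17

Answer: 17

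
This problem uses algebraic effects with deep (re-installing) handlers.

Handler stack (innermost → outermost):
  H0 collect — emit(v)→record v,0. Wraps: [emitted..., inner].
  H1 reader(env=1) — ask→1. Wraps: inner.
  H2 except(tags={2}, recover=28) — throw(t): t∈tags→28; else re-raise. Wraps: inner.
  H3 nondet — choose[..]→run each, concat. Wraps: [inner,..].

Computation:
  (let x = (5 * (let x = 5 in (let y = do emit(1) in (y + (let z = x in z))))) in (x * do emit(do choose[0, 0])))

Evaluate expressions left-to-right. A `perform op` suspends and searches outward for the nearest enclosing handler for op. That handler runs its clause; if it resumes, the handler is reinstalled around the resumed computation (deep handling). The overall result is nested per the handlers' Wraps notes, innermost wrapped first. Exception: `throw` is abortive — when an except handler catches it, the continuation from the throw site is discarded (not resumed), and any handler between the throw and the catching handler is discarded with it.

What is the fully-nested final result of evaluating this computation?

Evaluation trace:
emit(1) @ H0 ⇒ out+=1
choose[0, 0] @ H3
  branch[0] choose=0:
    emit(0) @ H0 ⇒ out+=0
    H0 returns [1, 0, 0]
    H1 returns [1, 0, 0]
    H2 returns [1, 0, 0]
    H3 returns [[1, 0, 0]]
  branch[1] choose=0:
    emit(0) @ H0 ⇒ out+=0
    H0 returns [1, 0, 0]
    H1 returns [1, 0, 0]
    H2 returns [1, 0, 0]
    H3 returns [[1, 0, 0]]
= [[1, 0, 0], [1, 0, 0]]

Answer: [[1, 0, 0], [1, 0, 0]]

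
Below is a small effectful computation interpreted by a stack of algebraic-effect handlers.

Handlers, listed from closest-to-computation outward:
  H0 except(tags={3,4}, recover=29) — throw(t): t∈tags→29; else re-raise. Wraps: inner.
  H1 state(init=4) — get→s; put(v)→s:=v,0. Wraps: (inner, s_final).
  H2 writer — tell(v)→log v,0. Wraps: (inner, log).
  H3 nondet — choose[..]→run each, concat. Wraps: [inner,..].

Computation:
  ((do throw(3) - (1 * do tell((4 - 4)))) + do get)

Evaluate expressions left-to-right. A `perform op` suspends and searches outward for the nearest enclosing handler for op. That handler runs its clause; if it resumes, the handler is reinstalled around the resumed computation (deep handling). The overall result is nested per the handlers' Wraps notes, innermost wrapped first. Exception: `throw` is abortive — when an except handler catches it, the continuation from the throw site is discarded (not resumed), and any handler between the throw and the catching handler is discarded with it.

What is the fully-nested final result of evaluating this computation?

Evaluation trace:
throw(3) @ H0 caught ⇒ 29
H1 returns (29, 4)
H2 returns ((29, 4), ())
H3 returns [((29, 4), ())]
= [((29, 4), ())]

Answer: [((29, 4), ())]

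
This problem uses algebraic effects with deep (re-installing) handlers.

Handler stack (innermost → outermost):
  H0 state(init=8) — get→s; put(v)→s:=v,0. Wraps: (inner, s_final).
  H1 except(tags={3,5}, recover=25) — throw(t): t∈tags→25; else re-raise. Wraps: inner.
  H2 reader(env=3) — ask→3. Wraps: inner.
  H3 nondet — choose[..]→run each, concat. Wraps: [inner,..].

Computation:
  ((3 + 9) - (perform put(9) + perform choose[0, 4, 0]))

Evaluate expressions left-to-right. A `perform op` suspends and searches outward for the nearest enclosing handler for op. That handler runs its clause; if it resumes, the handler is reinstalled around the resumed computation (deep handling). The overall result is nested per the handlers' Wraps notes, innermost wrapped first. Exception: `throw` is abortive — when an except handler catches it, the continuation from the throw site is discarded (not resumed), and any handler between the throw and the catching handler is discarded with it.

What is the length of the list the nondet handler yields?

Answer: 3

Working:
put(9) @ H0 ⇒ s:=9
choose[0, 4, 0] @ H3
  branch[0] choose=0:
    H0 returns (12, 9)
    H1 returns (12, 9)
    H2 returns (12, 9)
    H3 returns [(12, 9)]
  branch[1] choose=4:
    H0 returns (8, 9)
    H1 returns (8, 9)
    H2 returns (8, 9)
    H3 returns [(8, 9)]
  branch[2] choose=0:
    H0 returns (12, 9)
    H1 returns (12, 9)
    H2 returns (12, 9)
    H3 returns [(12, 9)]
= [(12, 9), (8, 9), (12, 9)]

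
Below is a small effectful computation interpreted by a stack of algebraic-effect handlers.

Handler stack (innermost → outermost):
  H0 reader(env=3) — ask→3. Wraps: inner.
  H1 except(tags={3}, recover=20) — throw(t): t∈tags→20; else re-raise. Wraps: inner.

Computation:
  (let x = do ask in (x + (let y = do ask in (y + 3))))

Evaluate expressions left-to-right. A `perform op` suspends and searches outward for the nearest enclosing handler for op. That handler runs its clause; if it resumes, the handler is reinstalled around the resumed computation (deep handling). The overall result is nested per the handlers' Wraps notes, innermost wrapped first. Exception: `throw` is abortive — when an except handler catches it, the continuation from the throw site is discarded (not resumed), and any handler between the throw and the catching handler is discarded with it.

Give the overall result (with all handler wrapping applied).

Answer: 9

Step-by-step:
ask @ H0 ⇒ 3
ask @ H0 ⇒ 3
H0 returns 9
H1 returns 9
= 9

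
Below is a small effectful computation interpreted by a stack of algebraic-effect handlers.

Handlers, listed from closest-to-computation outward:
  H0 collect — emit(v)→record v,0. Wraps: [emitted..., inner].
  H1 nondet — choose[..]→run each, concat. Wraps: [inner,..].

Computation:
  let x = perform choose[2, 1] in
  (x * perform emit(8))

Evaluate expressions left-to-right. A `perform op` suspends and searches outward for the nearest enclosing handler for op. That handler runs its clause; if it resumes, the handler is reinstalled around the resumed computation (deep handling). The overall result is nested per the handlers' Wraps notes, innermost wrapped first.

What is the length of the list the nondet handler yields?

Working:
choose[2, 1] @ H1
  branch[0] choose=2:
    emit(8) @ H0 ⇒ out+=8
    H0 returns [8, 0]
    H1 returns [[8, 0]]
  branch[1] choose=1:
    emit(8) @ H0 ⇒ out+=8
    H0 returns [8, 0]
    H1 returns [[8, 0]]
= [[8, 0], [8, 0]]

Answer: 2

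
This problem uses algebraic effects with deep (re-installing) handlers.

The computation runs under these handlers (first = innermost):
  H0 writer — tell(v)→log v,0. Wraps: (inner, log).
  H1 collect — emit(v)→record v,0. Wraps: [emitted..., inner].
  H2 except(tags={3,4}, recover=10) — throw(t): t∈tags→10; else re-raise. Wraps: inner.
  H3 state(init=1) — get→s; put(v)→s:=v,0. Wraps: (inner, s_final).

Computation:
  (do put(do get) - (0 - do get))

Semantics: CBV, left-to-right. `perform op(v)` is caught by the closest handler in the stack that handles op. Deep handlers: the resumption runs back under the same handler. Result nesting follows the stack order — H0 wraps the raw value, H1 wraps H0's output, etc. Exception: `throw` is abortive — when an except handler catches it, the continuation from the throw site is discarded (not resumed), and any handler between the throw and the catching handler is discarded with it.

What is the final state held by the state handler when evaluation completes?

Evaluation trace:
get @ H3 ⇒ 1
put(1) @ H3 ⇒ s:=1
get @ H3 ⇒ 1
H0 returns (1, ())
H1 returns [(1, ())]
H2 returns [(1, ())]
H3 returns ([(1, ())], 1)
= ([(1, ())], 1)

Answer: 1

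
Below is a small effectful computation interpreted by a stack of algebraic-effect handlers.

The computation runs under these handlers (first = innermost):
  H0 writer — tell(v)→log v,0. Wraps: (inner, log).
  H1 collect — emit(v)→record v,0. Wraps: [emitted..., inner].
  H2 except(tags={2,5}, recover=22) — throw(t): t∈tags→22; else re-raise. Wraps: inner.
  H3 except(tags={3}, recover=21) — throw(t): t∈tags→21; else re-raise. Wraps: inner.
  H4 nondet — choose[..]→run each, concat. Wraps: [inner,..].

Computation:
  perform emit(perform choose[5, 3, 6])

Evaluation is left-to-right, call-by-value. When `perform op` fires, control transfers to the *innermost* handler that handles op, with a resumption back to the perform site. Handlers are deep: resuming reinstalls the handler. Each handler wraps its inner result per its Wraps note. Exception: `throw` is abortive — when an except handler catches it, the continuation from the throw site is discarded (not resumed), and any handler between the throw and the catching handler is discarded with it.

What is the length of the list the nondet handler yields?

Answer: 3

Step-by-step:
choose[5, 3, 6] @ H4
  branch[0] choose=5:
    emit(5) @ H1 ⇒ out+=5
    H0 returns (0, ())
    H1 returns [5, (0, ())]
    H2 returns [5, (0, ())]
    H3 returns [5, (0, ())]
    H4 returns [[5, (0, ())]]
  branch[1] choose=3:
    emit(3) @ H1 ⇒ out+=3
    H0 returns (0, ())
    H1 returns [3, (0, ())]
    H2 returns [3, (0, ())]
    H3 returns [3, (0, ())]
    H4 returns [[3, (0, ())]]
  branch[2] choose=6:
    emit(6) @ H1 ⇒ out+=6
    H0 returns (0, ())
    H1 returns [6, (0, ())]
    H2 returns [6, (0, ())]
    H3 returns [6, (0, ())]
    H4 returns [[6, (0, ())]]
= [[5, (0, ())], [3, (0, ())], [6, (0, ())]]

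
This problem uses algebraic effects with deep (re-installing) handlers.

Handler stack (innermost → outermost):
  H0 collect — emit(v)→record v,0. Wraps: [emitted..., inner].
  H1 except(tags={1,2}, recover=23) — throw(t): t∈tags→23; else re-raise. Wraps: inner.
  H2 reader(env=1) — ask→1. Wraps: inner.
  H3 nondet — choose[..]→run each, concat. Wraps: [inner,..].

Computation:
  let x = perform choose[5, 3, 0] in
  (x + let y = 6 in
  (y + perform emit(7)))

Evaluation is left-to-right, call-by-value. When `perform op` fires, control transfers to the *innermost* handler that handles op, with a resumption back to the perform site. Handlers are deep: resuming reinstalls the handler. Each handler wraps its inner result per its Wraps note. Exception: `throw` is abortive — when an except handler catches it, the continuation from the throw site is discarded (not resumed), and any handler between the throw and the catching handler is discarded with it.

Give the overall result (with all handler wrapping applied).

Working:
choose[5, 3, 0] @ H3
  branch[0] choose=5:
    emit(7) @ H0 ⇒ out+=7
    H0 returns [7, 11]
    H1 returns [7, 11]
    H2 returns [7, 11]
    H3 returns [[7, 11]]
  branch[1] choose=3:
    emit(7) @ H0 ⇒ out+=7
    H0 returns [7, 9]
    H1 returns [7, 9]
    H2 returns [7, 9]
    H3 returns [[7, 9]]
  branch[2] choose=0:
    emit(7) @ H0 ⇒ out+=7
    H0 returns [7, 6]
    H1 returns [7, 6]
    H2 returns [7, 6]
    H3 returns [[7, 6]]
= [[7, 11], [7, 9], [7, 6]]

Answer: [[7, 11], [7, 9], [7, 6]]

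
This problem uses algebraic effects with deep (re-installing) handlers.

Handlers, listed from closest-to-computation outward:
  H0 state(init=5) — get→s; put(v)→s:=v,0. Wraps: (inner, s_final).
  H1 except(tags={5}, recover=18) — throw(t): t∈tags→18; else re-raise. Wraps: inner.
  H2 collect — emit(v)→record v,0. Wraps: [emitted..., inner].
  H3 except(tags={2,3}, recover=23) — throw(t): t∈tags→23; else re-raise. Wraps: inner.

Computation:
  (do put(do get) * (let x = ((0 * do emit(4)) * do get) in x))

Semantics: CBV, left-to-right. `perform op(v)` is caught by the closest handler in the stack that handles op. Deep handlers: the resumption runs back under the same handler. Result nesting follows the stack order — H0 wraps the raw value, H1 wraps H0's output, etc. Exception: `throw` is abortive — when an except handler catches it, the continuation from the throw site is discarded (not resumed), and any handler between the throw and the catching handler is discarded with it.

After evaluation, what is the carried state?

Answer: 5

Step-by-step:
get @ H0 ⇒ 5
put(5) @ H0 ⇒ s:=5
emit(4) @ H2 ⇒ out+=4
get @ H0 ⇒ 5
H0 returns (0, 5)
H1 returns (0, 5)
H2 returns [4, (0, 5)]
H3 returns [4, (0, 5)]
= [4, (0, 5)]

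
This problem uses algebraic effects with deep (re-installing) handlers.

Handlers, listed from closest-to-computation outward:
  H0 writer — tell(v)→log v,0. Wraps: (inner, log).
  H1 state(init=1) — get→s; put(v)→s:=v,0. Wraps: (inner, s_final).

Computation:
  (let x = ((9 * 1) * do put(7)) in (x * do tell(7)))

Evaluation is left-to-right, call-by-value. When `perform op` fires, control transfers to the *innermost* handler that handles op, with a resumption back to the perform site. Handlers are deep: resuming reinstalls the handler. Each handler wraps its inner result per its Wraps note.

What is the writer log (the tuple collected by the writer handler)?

Evaluation trace:
put(7) @ H1 ⇒ s:=7
tell(7) @ H0 ⇒ log+=7
H0 returns (0, (7))
H1 returns ((0, (7)), 7)
= ((0, (7)), 7)

Answer: (7)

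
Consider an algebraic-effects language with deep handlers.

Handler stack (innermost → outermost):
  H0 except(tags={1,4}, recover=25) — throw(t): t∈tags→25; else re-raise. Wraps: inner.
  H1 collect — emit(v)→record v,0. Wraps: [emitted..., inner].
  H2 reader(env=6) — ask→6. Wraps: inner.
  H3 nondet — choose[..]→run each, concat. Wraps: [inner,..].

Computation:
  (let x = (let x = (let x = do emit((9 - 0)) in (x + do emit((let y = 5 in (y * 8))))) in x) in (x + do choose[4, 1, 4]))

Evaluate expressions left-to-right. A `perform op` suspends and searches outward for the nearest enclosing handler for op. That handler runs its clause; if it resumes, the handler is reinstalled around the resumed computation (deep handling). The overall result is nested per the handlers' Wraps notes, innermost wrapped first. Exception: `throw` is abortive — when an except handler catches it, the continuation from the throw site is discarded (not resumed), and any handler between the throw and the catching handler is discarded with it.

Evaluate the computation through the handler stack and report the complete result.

Answer: [[9, 40, 4], [9, 40, 1], [9, 40, 4]]

Step-by-step:
emit(9) @ H1 ⇒ out+=9
emit(40) @ H1 ⇒ out+=40
choose[4, 1, 4] @ H3
  branch[0] choose=4:
    H0 returns 4
    H1 returns [9, 40, 4]
    H2 returns [9, 40, 4]
    H3 returns [[9, 40, 4]]
  branch[1] choose=1:
    H0 returns 1
    H1 returns [9, 40, 1]
    H2 returns [9, 40, 1]
    H3 returns [[9, 40, 1]]
  branch[2] choose=4:
    H0 returns 4
    H1 returns [9, 40, 4]
    H2 returns [9, 40, 4]
    H3 returns [[9, 40, 4]]
= [[9, 40, 4], [9, 40, 1], [9, 40, 4]]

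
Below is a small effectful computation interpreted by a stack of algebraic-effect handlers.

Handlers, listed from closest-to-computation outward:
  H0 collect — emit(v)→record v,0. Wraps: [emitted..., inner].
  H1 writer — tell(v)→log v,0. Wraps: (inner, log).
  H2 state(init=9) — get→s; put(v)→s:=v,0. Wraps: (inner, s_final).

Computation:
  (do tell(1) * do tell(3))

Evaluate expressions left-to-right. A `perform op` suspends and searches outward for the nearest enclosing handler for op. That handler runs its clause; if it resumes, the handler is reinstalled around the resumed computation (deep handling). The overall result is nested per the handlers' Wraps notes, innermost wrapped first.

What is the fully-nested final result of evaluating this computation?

Evaluation trace:
tell(1) @ H1 ⇒ log+=1
tell(3) @ H1 ⇒ log+=3
H0 returns [0]
H1 returns ([0], (1, 3))
H2 returns (([0], (1, 3)), 9)
= (([0], (1, 3)), 9)

Answer: (([0], (1, 3)), 9)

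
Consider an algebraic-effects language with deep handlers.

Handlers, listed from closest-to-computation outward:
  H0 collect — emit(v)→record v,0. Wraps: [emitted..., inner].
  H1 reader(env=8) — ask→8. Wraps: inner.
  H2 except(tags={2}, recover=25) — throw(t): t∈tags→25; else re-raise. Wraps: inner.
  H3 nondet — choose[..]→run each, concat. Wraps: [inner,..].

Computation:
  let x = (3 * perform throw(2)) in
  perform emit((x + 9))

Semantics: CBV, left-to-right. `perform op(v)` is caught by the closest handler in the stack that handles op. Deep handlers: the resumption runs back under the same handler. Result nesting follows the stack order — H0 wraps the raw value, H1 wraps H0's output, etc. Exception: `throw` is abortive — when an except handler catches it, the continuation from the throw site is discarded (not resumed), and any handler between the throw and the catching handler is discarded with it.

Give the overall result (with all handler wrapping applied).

Answer: [25]

Step-by-step:
throw(2) @ H2 caught ⇒ 25
H3 returns [25]
= [25]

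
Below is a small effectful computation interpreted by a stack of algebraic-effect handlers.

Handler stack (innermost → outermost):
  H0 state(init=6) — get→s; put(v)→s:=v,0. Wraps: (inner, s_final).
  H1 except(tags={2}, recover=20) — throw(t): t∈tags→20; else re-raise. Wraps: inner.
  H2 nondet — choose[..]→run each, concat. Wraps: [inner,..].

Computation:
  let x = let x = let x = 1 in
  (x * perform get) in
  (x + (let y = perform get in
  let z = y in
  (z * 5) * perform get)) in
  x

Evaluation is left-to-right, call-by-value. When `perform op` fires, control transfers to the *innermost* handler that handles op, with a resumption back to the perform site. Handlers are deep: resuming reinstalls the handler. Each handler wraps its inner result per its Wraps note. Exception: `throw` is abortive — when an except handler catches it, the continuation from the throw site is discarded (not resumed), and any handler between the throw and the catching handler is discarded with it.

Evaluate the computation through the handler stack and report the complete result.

Answer: [(186, 6)]

Evaluation trace:
get @ H0 ⇒ 6
get @ H0 ⇒ 6
get @ H0 ⇒ 6
H0 returns (186, 6)
H1 returns (186, 6)
H2 returns [(186, 6)]
= [(186, 6)]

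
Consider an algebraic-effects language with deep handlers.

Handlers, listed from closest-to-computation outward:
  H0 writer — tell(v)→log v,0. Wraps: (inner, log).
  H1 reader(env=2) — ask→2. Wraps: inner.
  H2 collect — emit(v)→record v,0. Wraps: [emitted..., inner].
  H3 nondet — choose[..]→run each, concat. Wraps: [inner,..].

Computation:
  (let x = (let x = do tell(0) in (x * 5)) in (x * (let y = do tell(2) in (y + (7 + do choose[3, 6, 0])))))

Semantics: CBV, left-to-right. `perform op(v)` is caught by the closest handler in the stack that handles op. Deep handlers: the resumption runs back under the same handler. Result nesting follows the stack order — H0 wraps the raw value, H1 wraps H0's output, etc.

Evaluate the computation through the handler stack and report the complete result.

Working:
tell(0) @ H0 ⇒ log+=0
tell(2) @ H0 ⇒ log+=2
choose[3, 6, 0] @ H3
  branch[0] choose=3:
    H0 returns (0, (0, 2))
    H1 returns (0, (0, 2))
    H2 returns [(0, (0, 2))]
    H3 returns [[(0, (0, 2))]]
  branch[1] choose=6:
    H0 returns (0, (0, 2))
    H1 returns (0, (0, 2))
    H2 returns [(0, (0, 2))]
    H3 returns [[(0, (0, 2))]]
  branch[2] choose=0:
    H0 returns (0, (0, 2))
    H1 returns (0, (0, 2))
    H2 returns [(0, (0, 2))]
    H3 returns [[(0, (0, 2))]]
= [[(0, (0, 2))], [(0, (0, 2))], [(0, (0, 2))]]

Answer: [[(0, (0, 2))], [(0, (0, 2))], [(0, (0, 2))]]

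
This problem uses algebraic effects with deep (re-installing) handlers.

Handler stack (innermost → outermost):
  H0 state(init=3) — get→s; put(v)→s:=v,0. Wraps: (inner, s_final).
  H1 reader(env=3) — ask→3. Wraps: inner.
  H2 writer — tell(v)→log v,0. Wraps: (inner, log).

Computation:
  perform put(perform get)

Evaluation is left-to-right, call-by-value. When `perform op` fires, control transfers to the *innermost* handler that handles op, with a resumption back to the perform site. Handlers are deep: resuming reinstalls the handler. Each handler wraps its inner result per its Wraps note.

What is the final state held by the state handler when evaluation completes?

Answer: 3

Step-by-step:
get @ H0 ⇒ 3
put(3) @ H0 ⇒ s:=3
H0 returns (0, 3)
H1 returns (0, 3)
H2 returns ((0, 3), ())
= ((0, 3), ())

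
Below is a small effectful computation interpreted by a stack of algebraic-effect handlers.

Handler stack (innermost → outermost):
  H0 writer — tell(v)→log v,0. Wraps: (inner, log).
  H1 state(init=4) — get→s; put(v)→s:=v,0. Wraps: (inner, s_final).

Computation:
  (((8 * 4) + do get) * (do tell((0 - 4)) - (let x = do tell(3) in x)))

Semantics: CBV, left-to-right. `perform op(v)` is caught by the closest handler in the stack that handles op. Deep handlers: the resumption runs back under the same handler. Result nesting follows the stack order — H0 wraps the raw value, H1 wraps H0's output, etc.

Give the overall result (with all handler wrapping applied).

Answer: ((0, (-4, 3)), 4)

Step-by-step:
get @ H1 ⇒ 4
tell(-4) @ H0 ⇒ log+=-4
tell(3) @ H0 ⇒ log+=3
H0 returns (0, (-4, 3))
H1 returns ((0, (-4, 3)), 4)
= ((0, (-4, 3)), 4)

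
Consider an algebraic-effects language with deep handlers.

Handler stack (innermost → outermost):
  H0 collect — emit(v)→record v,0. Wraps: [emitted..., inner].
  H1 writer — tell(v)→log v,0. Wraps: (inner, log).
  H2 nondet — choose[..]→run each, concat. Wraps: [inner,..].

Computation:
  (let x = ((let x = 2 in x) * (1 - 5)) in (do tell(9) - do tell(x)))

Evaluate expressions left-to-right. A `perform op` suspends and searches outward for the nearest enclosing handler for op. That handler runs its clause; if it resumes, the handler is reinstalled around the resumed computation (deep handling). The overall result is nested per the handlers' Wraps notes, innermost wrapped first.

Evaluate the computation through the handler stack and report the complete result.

Answer: [([0], (9, -8))]

Working:
tell(9) @ H1 ⇒ log+=9
tell(-8) @ H1 ⇒ log+=-8
H0 returns [0]
H1 returns ([0], (9, -8))
H2 returns [([0], (9, -8))]
= [([0], (9, -8))]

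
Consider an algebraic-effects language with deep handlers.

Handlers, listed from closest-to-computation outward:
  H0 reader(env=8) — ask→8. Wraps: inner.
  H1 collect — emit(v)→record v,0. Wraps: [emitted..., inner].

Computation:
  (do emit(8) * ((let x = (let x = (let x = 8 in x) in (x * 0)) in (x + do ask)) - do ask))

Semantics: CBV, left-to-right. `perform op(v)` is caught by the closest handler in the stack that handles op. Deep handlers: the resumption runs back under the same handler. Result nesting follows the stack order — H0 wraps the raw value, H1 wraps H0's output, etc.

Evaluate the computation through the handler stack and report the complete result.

Evaluation trace:
emit(8) @ H1 ⇒ out+=8
ask @ H0 ⇒ 8
ask @ H0 ⇒ 8
H0 returns 0
H1 returns [8, 0]
= [8, 0]

Answer: [8, 0]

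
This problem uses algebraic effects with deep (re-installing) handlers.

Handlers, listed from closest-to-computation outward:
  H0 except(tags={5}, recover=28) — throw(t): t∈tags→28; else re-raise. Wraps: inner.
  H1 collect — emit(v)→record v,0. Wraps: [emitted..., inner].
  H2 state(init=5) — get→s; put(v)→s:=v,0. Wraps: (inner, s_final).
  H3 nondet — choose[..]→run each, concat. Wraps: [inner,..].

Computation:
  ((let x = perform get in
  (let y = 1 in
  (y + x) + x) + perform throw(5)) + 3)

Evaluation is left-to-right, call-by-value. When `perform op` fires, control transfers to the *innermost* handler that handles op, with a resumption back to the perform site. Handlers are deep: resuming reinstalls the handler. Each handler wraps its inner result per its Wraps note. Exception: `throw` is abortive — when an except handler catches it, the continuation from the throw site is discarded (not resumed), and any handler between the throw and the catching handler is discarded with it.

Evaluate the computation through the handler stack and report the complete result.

Answer: [([28], 5)]

Working:
get @ H2 ⇒ 5
throw(5) @ H0 caught ⇒ 28
H1 returns [28]
H2 returns ([28], 5)
H3 returns [([28], 5)]
= [([28], 5)]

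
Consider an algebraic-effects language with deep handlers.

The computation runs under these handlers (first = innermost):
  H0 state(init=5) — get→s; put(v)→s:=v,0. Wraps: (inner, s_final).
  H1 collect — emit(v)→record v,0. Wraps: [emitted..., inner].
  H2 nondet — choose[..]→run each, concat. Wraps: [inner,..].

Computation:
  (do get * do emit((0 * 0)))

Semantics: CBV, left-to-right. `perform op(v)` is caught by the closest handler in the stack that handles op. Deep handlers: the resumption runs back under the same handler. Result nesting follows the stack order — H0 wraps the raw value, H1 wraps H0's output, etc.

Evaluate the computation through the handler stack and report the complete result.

Answer: [[0, (0, 5)]]

Evaluation trace:
get @ H0 ⇒ 5
emit(0) @ H1 ⇒ out+=0
H0 returns (0, 5)
H1 returns [0, (0, 5)]
H2 returns [[0, (0, 5)]]
= [[0, (0, 5)]]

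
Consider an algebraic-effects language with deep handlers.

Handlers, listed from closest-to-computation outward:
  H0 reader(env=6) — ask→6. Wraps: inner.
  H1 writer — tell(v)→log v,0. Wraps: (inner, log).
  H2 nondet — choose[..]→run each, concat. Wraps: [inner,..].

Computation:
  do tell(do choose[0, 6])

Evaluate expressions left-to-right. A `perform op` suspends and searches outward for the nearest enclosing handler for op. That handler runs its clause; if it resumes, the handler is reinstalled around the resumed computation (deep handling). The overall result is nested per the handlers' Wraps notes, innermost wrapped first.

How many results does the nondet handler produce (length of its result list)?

Answer: 2

Working:
choose[0, 6] @ H2
  branch[0] choose=0:
    tell(0) @ H1 ⇒ log+=0
    H0 returns 0
    H1 returns (0, (0))
    H2 returns [(0, (0))]
  branch[1] choose=6:
    tell(6) @ H1 ⇒ log+=6
    H0 returns 0
    H1 returns (0, (6))
    H2 returns [(0, (6))]
= [(0, (0)), (0, (6))]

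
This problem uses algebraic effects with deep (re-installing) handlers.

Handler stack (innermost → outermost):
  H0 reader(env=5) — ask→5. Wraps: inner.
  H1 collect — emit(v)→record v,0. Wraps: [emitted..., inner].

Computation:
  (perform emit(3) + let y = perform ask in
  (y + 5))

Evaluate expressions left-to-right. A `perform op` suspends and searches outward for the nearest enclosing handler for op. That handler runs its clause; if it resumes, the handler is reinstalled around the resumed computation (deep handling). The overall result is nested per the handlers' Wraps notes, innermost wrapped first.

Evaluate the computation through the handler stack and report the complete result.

Evaluation trace:
emit(3) @ H1 ⇒ out+=3
ask @ H0 ⇒ 5
H0 returns 10
H1 returns [3, 10]
= [3, 10]

Answer: [3, 10]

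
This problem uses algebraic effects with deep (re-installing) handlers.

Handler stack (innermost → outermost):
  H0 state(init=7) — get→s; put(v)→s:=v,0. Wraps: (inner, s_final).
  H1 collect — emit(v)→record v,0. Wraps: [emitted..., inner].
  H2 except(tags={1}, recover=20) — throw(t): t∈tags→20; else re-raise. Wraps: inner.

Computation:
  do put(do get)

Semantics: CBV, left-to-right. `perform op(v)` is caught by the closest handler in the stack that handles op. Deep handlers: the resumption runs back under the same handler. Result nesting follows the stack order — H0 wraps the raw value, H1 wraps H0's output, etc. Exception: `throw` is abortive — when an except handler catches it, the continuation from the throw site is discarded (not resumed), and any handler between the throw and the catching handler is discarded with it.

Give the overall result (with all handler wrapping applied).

Working:
get @ H0 ⇒ 7
put(7) @ H0 ⇒ s:=7
H0 returns (0, 7)
H1 returns [(0, 7)]
H2 returns [(0, 7)]
= [(0, 7)]

Answer: [(0, 7)]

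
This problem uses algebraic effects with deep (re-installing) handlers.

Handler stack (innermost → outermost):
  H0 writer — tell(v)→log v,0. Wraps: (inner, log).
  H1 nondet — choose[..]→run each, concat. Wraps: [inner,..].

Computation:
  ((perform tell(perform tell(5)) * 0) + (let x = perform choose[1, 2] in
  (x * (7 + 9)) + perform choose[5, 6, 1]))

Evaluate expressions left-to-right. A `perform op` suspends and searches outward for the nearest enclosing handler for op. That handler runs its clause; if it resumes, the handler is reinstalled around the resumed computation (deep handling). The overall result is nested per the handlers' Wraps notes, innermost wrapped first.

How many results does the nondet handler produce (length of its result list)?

Working:
tell(5) @ H0 ⇒ log+=5
tell(0) @ H0 ⇒ log+=0
choose[1, 2] @ H1
  branch[0] choose=1:
    choose[5, 6, 1] @ H1
      branch[0] choose=5:
        H0 returns (21, (5, 0))
        H1 returns [(21, (5, 0))]
      branch[1] choose=6:
        H0 returns (22, (5, 0))
        H1 returns [(22, (5, 0))]
      branch[2] choose=1:
        H0 returns (17, (5, 0))
        H1 returns [(17, (5, 0))]
  branch[1] choose=2:
    choose[5, 6, 1] @ H1
      branch[0] choose=5:
        H0 returns (37, (5, 0))
        H1 returns [(37, (5, 0))]
      branch[1] choose=6:
        H0 returns (38, (5, 0))
        H1 returns [(38, (5, 0))]
      branch[2] choose=1:
        H0 returns (33, (5, 0))
        H1 returns [(33, (5, 0))]
= [(21, (5, 0)), (22, (5, 0)), (17, (5, 0)), (37, (5, 0)), (38, (5, 0)), (33, (5, 0))]

Answer: 6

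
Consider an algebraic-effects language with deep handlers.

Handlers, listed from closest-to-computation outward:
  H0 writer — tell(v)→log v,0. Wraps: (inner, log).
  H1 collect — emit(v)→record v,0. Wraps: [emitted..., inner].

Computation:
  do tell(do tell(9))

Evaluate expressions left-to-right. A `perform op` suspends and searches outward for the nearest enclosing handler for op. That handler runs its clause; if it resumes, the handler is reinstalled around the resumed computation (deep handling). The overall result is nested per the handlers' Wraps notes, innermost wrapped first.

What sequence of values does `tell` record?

Answer: (9, 0)

Working:
tell(9) @ H0 ⇒ log+=9
tell(0) @ H0 ⇒ log+=0
H0 returns (0, (9, 0))
H1 returns [(0, (9, 0))]
= [(0, (9, 0))]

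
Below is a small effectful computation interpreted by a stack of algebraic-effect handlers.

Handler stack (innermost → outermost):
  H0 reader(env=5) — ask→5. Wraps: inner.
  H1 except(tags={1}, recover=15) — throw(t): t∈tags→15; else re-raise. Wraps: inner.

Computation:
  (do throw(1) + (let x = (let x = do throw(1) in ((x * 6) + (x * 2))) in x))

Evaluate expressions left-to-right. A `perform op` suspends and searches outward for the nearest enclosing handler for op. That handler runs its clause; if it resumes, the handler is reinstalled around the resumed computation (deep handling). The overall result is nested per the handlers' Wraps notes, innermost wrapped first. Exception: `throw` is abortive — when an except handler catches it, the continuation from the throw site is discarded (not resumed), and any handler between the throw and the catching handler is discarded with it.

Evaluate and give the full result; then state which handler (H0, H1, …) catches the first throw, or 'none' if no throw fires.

Answer: 15 ; first throw caught by: H1

Evaluation trace:
throw(1) @ H1 caught ⇒ 15
= 15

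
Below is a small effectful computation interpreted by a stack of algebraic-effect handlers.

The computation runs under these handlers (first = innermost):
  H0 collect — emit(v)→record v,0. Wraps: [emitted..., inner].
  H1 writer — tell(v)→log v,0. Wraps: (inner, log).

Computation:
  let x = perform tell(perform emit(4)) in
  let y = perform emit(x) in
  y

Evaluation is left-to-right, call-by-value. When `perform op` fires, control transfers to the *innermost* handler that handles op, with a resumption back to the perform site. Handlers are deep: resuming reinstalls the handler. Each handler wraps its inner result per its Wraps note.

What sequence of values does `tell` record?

Answer: (0)

Evaluation trace:
emit(4) @ H0 ⇒ out+=4
tell(0) @ H1 ⇒ log+=0
emit(0) @ H0 ⇒ out+=0
H0 returns [4, 0, 0]
H1 returns ([4, 0, 0], (0))
= ([4, 0, 0], (0))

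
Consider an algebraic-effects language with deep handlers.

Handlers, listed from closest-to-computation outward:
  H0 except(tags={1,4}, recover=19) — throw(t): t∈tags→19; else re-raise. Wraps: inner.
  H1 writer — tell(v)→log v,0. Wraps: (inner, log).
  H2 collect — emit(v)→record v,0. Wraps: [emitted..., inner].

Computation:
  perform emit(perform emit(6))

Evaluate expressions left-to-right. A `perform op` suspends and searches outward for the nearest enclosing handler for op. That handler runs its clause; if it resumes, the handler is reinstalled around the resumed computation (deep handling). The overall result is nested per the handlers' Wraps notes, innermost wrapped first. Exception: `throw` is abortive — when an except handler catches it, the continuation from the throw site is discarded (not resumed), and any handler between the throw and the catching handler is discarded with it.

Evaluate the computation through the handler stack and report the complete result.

Answer: [6, 0, (0, ())]

Step-by-step:
emit(6) @ H2 ⇒ out+=6
emit(0) @ H2 ⇒ out+=0
H0 returns 0
H1 returns (0, ())
H2 returns [6, 0, (0, ())]
= [6, 0, (0, ())]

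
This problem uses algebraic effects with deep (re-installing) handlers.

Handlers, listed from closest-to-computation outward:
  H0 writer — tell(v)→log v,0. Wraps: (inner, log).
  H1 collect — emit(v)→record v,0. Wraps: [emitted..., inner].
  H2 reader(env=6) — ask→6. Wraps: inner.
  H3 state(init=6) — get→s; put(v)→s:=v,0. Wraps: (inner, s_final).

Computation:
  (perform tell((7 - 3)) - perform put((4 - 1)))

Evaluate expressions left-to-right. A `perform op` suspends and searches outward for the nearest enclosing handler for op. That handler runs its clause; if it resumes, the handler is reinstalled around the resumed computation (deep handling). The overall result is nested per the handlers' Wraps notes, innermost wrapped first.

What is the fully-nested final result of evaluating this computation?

Working:
tell(4) @ H0 ⇒ log+=4
put(3) @ H3 ⇒ s:=3
H0 returns (0, (4))
H1 returns [(0, (4))]
H2 returns [(0, (4))]
H3 returns ([(0, (4))], 3)
= ([(0, (4))], 3)

Answer: ([(0, (4))], 3)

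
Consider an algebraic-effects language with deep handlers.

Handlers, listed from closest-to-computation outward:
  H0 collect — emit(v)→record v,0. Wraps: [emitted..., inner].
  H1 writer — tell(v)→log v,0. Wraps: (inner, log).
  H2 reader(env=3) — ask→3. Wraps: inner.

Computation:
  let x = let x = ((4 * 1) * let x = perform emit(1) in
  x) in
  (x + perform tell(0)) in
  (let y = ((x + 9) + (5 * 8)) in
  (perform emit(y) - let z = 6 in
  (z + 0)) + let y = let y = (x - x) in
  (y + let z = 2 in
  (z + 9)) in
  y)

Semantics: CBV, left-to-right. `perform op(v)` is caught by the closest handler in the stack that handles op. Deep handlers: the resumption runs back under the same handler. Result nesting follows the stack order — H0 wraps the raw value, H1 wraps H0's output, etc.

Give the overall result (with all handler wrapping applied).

Working:
emit(1) @ H0 ⇒ out+=1
tell(0) @ H1 ⇒ log+=0
emit(49) @ H0 ⇒ out+=49
H0 returns [1, 49, 5]
H1 returns ([1, 49, 5], (0))
H2 returns ([1, 49, 5], (0))
= ([1, 49, 5], (0))

Answer: ([1, 49, 5], (0))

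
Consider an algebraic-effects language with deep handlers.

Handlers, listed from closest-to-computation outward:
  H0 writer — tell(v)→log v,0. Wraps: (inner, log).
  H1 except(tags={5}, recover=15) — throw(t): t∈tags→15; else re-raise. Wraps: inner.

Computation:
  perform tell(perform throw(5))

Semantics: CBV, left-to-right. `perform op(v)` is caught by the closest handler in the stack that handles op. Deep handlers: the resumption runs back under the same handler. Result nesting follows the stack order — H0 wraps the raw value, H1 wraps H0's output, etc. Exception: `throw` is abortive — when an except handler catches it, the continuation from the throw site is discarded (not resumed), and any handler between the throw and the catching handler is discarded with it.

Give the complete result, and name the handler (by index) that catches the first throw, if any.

Evaluation trace:
throw(5) @ H1 caught ⇒ 15
= 15

Answer: 15 ; first throw caught by: H1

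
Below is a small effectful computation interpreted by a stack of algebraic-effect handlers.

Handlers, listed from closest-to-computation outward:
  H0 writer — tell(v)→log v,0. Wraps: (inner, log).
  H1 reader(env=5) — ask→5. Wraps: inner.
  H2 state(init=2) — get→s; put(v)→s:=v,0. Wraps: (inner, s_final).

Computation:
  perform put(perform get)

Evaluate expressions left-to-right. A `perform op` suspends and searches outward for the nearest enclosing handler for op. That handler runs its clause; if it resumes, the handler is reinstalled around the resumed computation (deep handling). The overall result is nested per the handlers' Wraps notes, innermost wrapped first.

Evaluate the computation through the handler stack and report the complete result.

Answer: ((0, ()), 2)

Evaluation trace:
get @ H2 ⇒ 2
put(2) @ H2 ⇒ s:=2
H0 returns (0, ())
H1 returns (0, ())
H2 returns ((0, ()), 2)
= ((0, ()), 2)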